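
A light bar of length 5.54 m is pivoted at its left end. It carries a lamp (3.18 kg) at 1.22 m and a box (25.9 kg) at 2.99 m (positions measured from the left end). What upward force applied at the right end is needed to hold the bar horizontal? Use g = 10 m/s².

F ≈ 147 N

Taking torques about the left end:
Lamp: 3.18 × 10 = 31.8 N down at 1.22 m → arm 1.22 m, τ = 31.8 × 1.22 = 38.8 N·m clockwise.
Box: 25.9 × 10 = 259 N down at 2.99 m → arm 2.99 m, τ = 259 × 2.99 = 774.4 N·m clockwise.
Net moment of the loads = 813.2 N·m clockwise.
The upward force F acts at the right end, arm 5.54 m, giving F × 5.54 counterclockwise.
For rotational equilibrium, F × 5.54 = 813.2, so F = 813.2 / 5.54 = 147 N.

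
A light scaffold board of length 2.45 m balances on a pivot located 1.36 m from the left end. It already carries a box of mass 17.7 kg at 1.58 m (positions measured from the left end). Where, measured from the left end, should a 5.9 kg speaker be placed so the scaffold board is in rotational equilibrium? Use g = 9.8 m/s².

Choose the pivot (at 1.36 m from the left end) as the axis so the support reaction has zero arm there.
Box: 17.7 × 9.8 = 173.5 N down at 1.58 m → arm 0.22 m, τ = 173.5 × 0.22 = 38.17 N·m clockwise.
Net moment of existing loads = 38.17 N·m clockwise.
The speaker weighs 5.9 × 9.8 = 57.82 N and must supply an equal counterclockwise moment, so its lever arm about the pivot is 38.17 / 57.82 = 0.66 m.
That puts it at 1.36 − 0.66 = 0.7 m from the left end.

x ≈ 0.7 m from the left end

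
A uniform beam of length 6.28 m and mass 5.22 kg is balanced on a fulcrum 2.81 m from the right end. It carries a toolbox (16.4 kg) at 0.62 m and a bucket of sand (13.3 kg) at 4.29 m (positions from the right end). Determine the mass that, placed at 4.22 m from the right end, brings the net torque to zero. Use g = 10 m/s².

Choose the fulcrum (at 2.81 m from the right end) as the axis so the support reaction has zero arm there.
Beam weight: 5.22 × 10 = 52.2 N down at 3.14 m → arm 0.33 m, τ = 52.2 × 0.33 = 17.23 N·m counterclockwise.
Toolbox: 16.4 × 10 = 164 N down at 0.62 m → arm 2.19 m, τ = 164 × 2.19 = 359.2 N·m clockwise.
Bucket of sand: 13.3 × 10 = 133 N down at 4.29 m → arm 1.48 m, τ = 133 × 1.48 = 196.8 N·m counterclockwise.
Net moment of known loads = 145.2 N·m clockwise.
An unknown mass m at 4.22 m has arm 1.41 m; its moment is m·g·1.41 counterclockwise.
Balancing moments: m × 10 × 1.41 = 145.2, giving m = 145.2 / (10 × 1.41) = 10.3 kg.

m ≈ 10.3 kg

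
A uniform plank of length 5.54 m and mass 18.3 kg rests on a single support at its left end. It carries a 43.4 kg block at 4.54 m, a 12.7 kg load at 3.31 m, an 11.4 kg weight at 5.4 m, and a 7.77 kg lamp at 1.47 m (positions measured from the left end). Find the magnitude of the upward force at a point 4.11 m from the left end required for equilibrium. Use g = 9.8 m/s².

F ≈ 865 N

Choose the left end as the axis so the unknown pivot reaction has zero arm there.
Beam weight: 18.3 × 9.8 = 179.3 N down at 2.77 m → arm 2.77 m, τ = 179.3 × 2.77 = 496.7 N·m clockwise.
Block: 43.4 × 9.8 = 425.3 N down at 4.54 m → arm 4.54 m, τ = 425.3 × 4.54 = 1931 N·m clockwise.
Load: 12.7 × 9.8 = 124.5 N down at 3.31 m → arm 3.31 m, τ = 124.5 × 3.31 = 412.1 N·m clockwise.
Weight: 11.4 × 9.8 = 111.7 N down at 5.4 m → arm 5.4 m, τ = 111.7 × 5.4 = 603.2 N·m clockwise.
Lamp: 7.77 × 9.8 = 76.15 N down at 1.47 m → arm 1.47 m, τ = 76.15 × 1.47 = 111.9 N·m clockwise.
Net moment of the loads = 3555 N·m clockwise.
The upward force F acts at a point 4.11 m from the left end, arm 4.11 m, giving F × 4.11 counterclockwise.
Setting net torque to zero: F × 4.11 = 3555 → F = 3555 / 4.11 = 865 N.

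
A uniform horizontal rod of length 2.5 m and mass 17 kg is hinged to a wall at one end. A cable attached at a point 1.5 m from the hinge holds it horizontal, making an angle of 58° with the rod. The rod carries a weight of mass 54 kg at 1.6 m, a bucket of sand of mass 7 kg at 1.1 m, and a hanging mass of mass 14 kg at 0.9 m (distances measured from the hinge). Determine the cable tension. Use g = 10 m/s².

About the hinge:
Beam weight: 17 × 10 = 170 N down at 1.25 m → arm 1.25 m, τ = 170 × 1.25 = 212.5 N·m clockwise.
Weight: 54 × 10 = 540 N down at 1.6 m → arm 1.6 m, τ = 540 × 1.6 = 864 N·m clockwise.
Bucket of sand: 7 × 10 = 70 N down at 1.1 m → arm 1.1 m, τ = 70 × 1.1 = 77 N·m clockwise.
Hanging mass: 14 × 10 = 140 N down at 0.9 m → arm 0.9 m, τ = 140 × 0.9 = 126 N·m clockwise.
Total clockwise load moment = 1280 N·m.
The cable tension T acts at 1.5 m; only its component perpendicular to the rod, T sinθ, produces torque. sin 58° = 0.848.
Στ = 0 ⇒ T × 1.5 × 0.848 = 1280 ⇒ T = 1280 / 1.272 = 1010 N.

T ≈ 1010 N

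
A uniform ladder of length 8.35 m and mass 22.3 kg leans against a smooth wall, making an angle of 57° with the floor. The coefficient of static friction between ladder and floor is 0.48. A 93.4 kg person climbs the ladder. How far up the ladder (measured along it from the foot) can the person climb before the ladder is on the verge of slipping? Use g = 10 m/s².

d ≈ 6.65 m

Take moments about the foot of the ladder.
Ladder weight 22.3×10 = 223 N acts at 4.175 m along the ladder; its horizontal arm is 4.175·cos57° = 2.274 m → τ = 507.1 N·m clockwise.
Person weight 93.4×10 = 934 N at distance d → arm d·cos57° → τ = 934·d·0.5446 clockwise.
Wall normal N at the top has arm L sinθ = 7.003 m counterclockwise, so Στ = 0 gives N·7.003 = 507.1 + 508.7·d.
ΣFy = 0 ⇒ N_floor = 1157 N, so the maximum friction is μ_s·N_floor = 0.48×1157 = 555.4 N. ΣFx = 0 ⇒ N_wall = f, so at the slipping point N = 555.4 N.
Substituting: 555.4×7.003 = 507.1 + 508.7·d ⇒ d = (3889 − 507.1) / 508.7 = 6.65 m.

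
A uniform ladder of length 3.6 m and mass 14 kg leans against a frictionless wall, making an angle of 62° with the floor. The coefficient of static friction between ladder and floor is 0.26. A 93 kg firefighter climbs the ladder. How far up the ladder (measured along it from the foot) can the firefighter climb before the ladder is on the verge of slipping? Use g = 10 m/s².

About the foot of the ladder:
Ladder weight 14×10 = 140 N acts at 1.8 m along the ladder; its horizontal arm is 1.8·cos62° = 0.845 m → τ = 118.3 N·m clockwise.
Firefighter weight 93×10 = 930 N at distance d → arm d·cos62° → τ = 930·d·0.4695 clockwise.
Wall normal N at the top has arm L sinθ = 3.179 m counterclockwise, so Στ = 0 gives N·3.179 = 118.3 + 436.6·d.
ΣFy = 0 ⇒ N_floor = 1070 N, so the maximum friction is μ_s·N_floor = 0.26×1070 = 278.2 N. ΣFx = 0 ⇒ N_wall = f, so at the slipping point N = 278.2 N.
Substituting: 278.2×3.179 = 118.3 + 436.6·d ⇒ d = (884.4 − 118.3) / 436.6 = 1.75 m.

d ≈ 1.75 m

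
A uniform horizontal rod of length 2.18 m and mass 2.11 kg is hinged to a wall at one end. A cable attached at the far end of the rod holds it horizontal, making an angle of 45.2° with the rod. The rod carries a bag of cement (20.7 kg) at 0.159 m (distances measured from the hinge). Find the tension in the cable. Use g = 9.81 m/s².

T ≈ 35.5 N

Sum moments about the hinge (the unknown hinge reaction has zero arm there).
Beam weight: 2.11 × 9.81 = 20.7 N down at 1.09 m → arm 1.09 m, τ = 20.7 × 1.09 = 22.56 N·m clockwise.
Bag of cement: 20.7 × 9.81 = 203.1 N down at 0.159 m → arm 0.159 m, τ = 203.1 × 0.159 = 32.29 N·m clockwise.
Total clockwise load moment = 54.85 N·m.
The cable tension T acts at 2.18 m; only its component perpendicular to the rod, T sinθ, produces torque. sin 45.2° = 0.7096.
For rotational equilibrium, T × 2.18 × 0.7096 = 54.85, so T = 54.85 / 1.547 = 35.5 N.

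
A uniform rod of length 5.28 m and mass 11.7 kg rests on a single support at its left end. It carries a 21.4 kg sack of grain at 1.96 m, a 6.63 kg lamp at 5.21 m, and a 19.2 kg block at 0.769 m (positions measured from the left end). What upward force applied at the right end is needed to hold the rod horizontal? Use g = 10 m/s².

F ≈ 231 N

Taking torques about the left end:
Beam weight: 11.7 × 10 = 117 N down at 2.64 m → arm 2.64 m, τ = 117 × 2.64 = 308.9 N·m clockwise.
Sack of grain: 21.4 × 10 = 214 N down at 1.96 m → arm 1.96 m, τ = 214 × 1.96 = 419.4 N·m clockwise.
Lamp: 6.63 × 10 = 66.3 N down at 5.21 m → arm 5.21 m, τ = 66.3 × 5.21 = 345.4 N·m clockwise.
Block: 19.2 × 10 = 192 N down at 0.769 m → arm 0.769 m, τ = 192 × 0.769 = 147.6 N·m clockwise.
Net moment of the loads = 1221 N·m clockwise.
The upward force F acts at the right end, arm 5.28 m, giving F × 5.28 counterclockwise.
For rotational equilibrium, F × 5.28 = 1221, so F = 1221 / 5.28 = 231 N.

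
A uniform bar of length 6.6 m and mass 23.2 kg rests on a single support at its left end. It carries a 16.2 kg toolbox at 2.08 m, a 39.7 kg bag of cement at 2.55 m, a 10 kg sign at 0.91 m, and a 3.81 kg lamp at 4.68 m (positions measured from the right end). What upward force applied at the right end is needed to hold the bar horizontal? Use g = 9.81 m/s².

F ≈ 557 N

Sum moments about the left end (the unknown pivot reaction has zero arm there).
Beam weight: 23.2 × 9.81 = 227.6 N down at 3.3 m → arm 3.3 m, τ = 227.6 × 3.3 = 751.1 N·m clockwise.
Toolbox: 16.2 × 9.81 = 158.9 N down at 2.08 m → arm 4.52 m, τ = 158.9 × 4.52 = 718.2 N·m clockwise.
Bag of cement: 39.7 × 9.81 = 389.5 N down at 2.55 m → arm 4.05 m, τ = 389.5 × 4.05 = 1577 N·m clockwise.
Sign: 10 × 9.81 = 98.1 N down at 0.91 m → arm 5.69 m, τ = 98.1 × 5.69 = 558.2 N·m clockwise.
Lamp: 3.81 × 9.81 = 37.38 N down at 4.68 m → arm 1.92 m, τ = 37.38 × 1.92 = 71.77 N·m clockwise.
Net moment of the loads = 3676 N·m clockwise.
The upward force F acts at the right end, arm 6.6 m, giving F × 6.6 counterclockwise.
Balancing moments: F × 6.6 = 3676, giving F = 3676 / 6.6 = 557 N.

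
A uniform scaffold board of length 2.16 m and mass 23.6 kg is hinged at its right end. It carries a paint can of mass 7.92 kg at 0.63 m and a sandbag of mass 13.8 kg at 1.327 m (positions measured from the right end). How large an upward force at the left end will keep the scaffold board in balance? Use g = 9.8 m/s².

F ≈ 221 N

Choose the right end as the axis so the unknown pivot reaction has zero arm there.
Beam weight: 23.6 × 9.8 = 231.3 N down at 1.08 m → arm 1.08 m, τ = 231.3 × 1.08 = 249.8 N·m counterclockwise.
Paint can: 7.92 × 9.8 = 77.62 N down at 0.63 m → arm 0.63 m, τ = 77.62 × 0.63 = 48.9 N·m counterclockwise.
Sandbag: 13.8 × 9.8 = 135.2 N down at 1.327 m → arm 1.327 m, τ = 135.2 × 1.327 = 179.4 N·m counterclockwise.
Net moment of the loads = 478.1 N·m counterclockwise.
The upward force F acts at the left end, arm 2.16 m, giving F × 2.16 clockwise.
Στ = 0 ⇒ F × 2.16 = 478.1 ⇒ F = 478.1 / 2.16 = 221 N.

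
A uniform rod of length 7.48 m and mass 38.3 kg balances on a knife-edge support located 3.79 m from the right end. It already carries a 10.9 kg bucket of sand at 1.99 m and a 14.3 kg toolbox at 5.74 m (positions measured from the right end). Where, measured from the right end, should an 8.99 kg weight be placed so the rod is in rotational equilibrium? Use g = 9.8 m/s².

Sum moments about the knife-edge support (at 3.79 m from the right end) (the support reaction has zero arm there).
Beam weight: 38.3 × 9.8 = 375.3 N down at 3.74 m → arm 0.05 m, τ = 375.3 × 0.05 = 18.77 N·m clockwise.
Bucket of sand: 10.9 × 9.8 = 106.8 N down at 1.99 m → arm 1.8 m, τ = 106.8 × 1.8 = 192.2 N·m clockwise.
Toolbox: 14.3 × 9.8 = 140.1 N down at 5.74 m → arm 1.95 m, τ = 140.1 × 1.95 = 273.2 N·m counterclockwise.
Net moment of existing loads = 62.23 N·m counterclockwise.
The weight weighs 8.99 × 9.8 = 88.1 N and must supply an equal clockwise moment, so its lever arm about the knife-edge support is 62.23 / 88.1 = 0.706 m.
That puts it at 3.79 − 0.706 = 3.08 m from the right end.

x ≈ 3.08 m from the right end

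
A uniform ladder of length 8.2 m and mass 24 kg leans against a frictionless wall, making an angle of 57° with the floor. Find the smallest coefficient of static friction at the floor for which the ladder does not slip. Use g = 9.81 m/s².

Taking torques about the foot of the ladder:
Ladder weight 24×9.81 = 235.4 N acts at 4.1 m along the ladder; its horizontal arm is 4.1·cos57° = 2.233 m → τ = 525.6 N·m clockwise.
Wall normal N acts horizontally at the top; its moment arm is the height L sinθ = 8.2·sin57° = 6.877 m, counterclockwise.
Balancing moments: N × 6.877 = 525.6, giving N = 76.43 N.
ΣFx = 0 ⇒ f = N_wall = 76.43 N. ΣFy = 0 ⇒ N_floor = 235.4 N.
μ_min = f / N_floor = 76.43 / 235.4 = 0.325.

μ_min ≈ 0.325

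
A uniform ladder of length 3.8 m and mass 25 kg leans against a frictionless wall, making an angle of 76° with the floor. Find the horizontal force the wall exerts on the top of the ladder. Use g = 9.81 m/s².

Choose the foot of the ladder as the axis so the floor normal and friction both act there and drop out.
Ladder weight 25×9.81 = 245.2 N acts at 1.9 m along the ladder; its horizontal arm is 1.9·cos76° = 0.4597 m → τ = 112.7 N·m clockwise.
Wall normal N acts horizontally at the top; its moment arm is the height L sinθ = 3.8·sin76° = 3.687 m, counterclockwise.
For rotational equilibrium, N × 3.687 = 112.7, so N = 30.6 N.

N_wall ≈ 30.6 N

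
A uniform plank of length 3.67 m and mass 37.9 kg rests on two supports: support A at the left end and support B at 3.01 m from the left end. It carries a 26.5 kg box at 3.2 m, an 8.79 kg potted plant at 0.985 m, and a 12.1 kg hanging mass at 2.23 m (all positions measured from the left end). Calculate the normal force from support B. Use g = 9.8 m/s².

Take moments about support A.
Beam weight: 37.9 × 9.8 = 371.4 N down at 1.835 m → arm 1.835 m, τ = 371.4 × 1.835 = 681.5 N·m clockwise.
Box: 26.5 × 9.8 = 259.7 N down at 3.2 m → arm 3.2 m, τ = 259.7 × 3.2 = 831 N·m clockwise.
Potted plant: 8.79 × 9.8 = 86.14 N down at 0.985 m → arm 0.985 m, τ = 86.14 × 0.985 = 84.85 N·m clockwise.
Hanging mass: 12.1 × 9.8 = 118.6 N down at 2.23 m → arm 2.23 m, τ = 118.6 × 2.23 = 264.5 N·m clockwise.
Net load moment about support A = 1862 N·m clockwise.
Reaction R at support B is upward at 3.01 m, arm 3.01 m → moment R × 3.01 counterclockwise.
Balancing moments: R × 3.01 = 1862, giving R = 619 N.

R_B ≈ 619 N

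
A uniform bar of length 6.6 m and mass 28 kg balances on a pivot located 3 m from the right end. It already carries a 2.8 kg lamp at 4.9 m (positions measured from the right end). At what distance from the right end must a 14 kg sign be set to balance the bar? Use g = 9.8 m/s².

Sum moments about the pivot (at 3 m from the right end) (the support reaction has zero arm there).
Beam weight: 28 × 9.8 = 274.4 N down at 3.3 m → arm 0.3 m, τ = 274.4 × 0.3 = 82.32 N·m counterclockwise.
Lamp: 2.8 × 9.8 = 27.44 N down at 4.9 m → arm 1.9 m, τ = 27.44 × 1.9 = 52.14 N·m counterclockwise.
Net moment of existing loads = 134.5 N·m counterclockwise.
The sign weighs 14 × 9.8 = 137.2 N and must supply an equal clockwise moment, so its lever arm about the pivot is 134.5 / 137.2 = 0.98 m.
That puts it at 3 − 0.98 = 2.02 m from the right end.

x ≈ 2.02 m from the right end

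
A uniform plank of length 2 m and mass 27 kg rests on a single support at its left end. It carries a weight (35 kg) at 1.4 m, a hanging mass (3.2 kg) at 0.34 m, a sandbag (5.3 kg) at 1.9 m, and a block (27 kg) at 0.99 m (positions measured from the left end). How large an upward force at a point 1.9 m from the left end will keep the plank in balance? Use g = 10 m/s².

Choose the left end as the axis so the unknown pivot reaction has zero arm there.
Beam weight: 27 × 10 = 270 N down at 1 m → arm 1 m, τ = 270 × 1 = 270 N·m clockwise.
Weight: 35 × 10 = 350 N down at 1.4 m → arm 1.4 m, τ = 350 × 1.4 = 490 N·m clockwise.
Hanging mass: 3.2 × 10 = 32 N down at 0.34 m → arm 0.34 m, τ = 32 × 0.34 = 10.88 N·m clockwise.
Sandbag: 5.3 × 10 = 53 N down at 1.9 m → arm 1.9 m, τ = 53 × 1.9 = 100.7 N·m clockwise.
Block: 27 × 10 = 270 N down at 0.99 m → arm 0.99 m, τ = 270 × 0.99 = 267.3 N·m clockwise.
Net moment of the loads = 1139 N·m clockwise.
The upward force F acts at a point 1.9 m from the left end, arm 1.9 m, giving F × 1.9 counterclockwise.
For rotational equilibrium, F × 1.9 = 1139, so F = 1139 / 1.9 = 599 N.

F ≈ 599 N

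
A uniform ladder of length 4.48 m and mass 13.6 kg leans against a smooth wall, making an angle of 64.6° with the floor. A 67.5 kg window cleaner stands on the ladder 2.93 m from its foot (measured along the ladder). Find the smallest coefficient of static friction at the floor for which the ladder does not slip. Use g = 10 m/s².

μ_min ≈ 0.298

Choose the foot of the ladder as the axis so the floor normal and friction both act there and drop out.
Ladder weight 13.6×10 = 136 N acts at 2.24 m along the ladder; its horizontal arm is 2.24·cos64.6° = 0.9608 m → τ = 130.7 N·m clockwise.
Window cleaner: 67.5×10 = 675 N at 2.93 m → arm 1.257 m → τ = 848.5 N·m clockwise.
Wall normal N acts horizontally at the top; its moment arm is the height L sinθ = 4.48·sin64.6° = 4.047 m, counterclockwise.
Στ = 0 ⇒ N × 4.047 = 979.2 ⇒ N = 242 N.
ΣFx = 0 ⇒ f = N_wall = 242 N. ΣFy = 0 ⇒ N_floor = 811 N.
μ_min = f / N_floor = 242 / 811 = 0.298.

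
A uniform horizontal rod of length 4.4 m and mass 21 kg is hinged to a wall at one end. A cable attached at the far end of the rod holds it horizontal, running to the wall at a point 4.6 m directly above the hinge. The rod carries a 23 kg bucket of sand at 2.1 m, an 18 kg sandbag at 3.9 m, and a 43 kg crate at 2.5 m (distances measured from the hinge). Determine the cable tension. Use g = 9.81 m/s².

Take moments about the hinge.
Beam weight: 21 × 9.81 = 206 N down at 2.2 m → arm 2.2 m, τ = 206 × 2.2 = 453.2 N·m clockwise.
Bucket of sand: 23 × 9.81 = 225.6 N down at 2.1 m → arm 2.1 m, τ = 225.6 × 2.1 = 473.8 N·m clockwise.
Sandbag: 18 × 9.81 = 176.6 N down at 3.9 m → arm 3.9 m, τ = 176.6 × 3.9 = 688.7 N·m clockwise.
Crate: 43 × 9.81 = 421.8 N down at 2.5 m → arm 2.5 m, τ = 421.8 × 2.5 = 1054 N·m clockwise.
Total clockwise load moment = 2670 N·m.
The cable tension T acts at 4.4 m; only its component perpendicular to the rod, T sinθ, produces torque. sinθ = h/√(h²+d²) = 4.6/√(4.6²+4.4²) = 0.7226.
Στ = 0 ⇒ T × 4.4 × 0.7226 = 2670 ⇒ T = 2670 / 3.179 = 840 N.

T ≈ 840 N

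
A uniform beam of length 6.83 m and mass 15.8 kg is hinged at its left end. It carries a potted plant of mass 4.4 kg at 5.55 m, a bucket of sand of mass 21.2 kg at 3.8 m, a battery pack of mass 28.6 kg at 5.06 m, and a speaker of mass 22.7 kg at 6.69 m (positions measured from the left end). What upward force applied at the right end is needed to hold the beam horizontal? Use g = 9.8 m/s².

Take moments about the left end.
Beam weight: 15.8 × 9.8 = 154.8 N down at 3.415 m → arm 3.415 m, τ = 154.8 × 3.415 = 528.6 N·m clockwise.
Potted plant: 4.4 × 9.8 = 43.12 N down at 5.55 m → arm 5.55 m, τ = 43.12 × 5.55 = 239.3 N·m clockwise.
Bucket of sand: 21.2 × 9.8 = 207.8 N down at 3.8 m → arm 3.8 m, τ = 207.8 × 3.8 = 789.6 N·m clockwise.
Battery pack: 28.6 × 9.8 = 280.3 N down at 5.06 m → arm 5.06 m, τ = 280.3 × 5.06 = 1418 N·m clockwise.
Speaker: 22.7 × 9.8 = 222.5 N down at 6.69 m → arm 6.69 m, τ = 222.5 × 6.69 = 1489 N·m clockwise.
Net moment of the loads = 4464 N·m clockwise.
The upward force F acts at the right end, arm 6.83 m, giving F × 6.83 counterclockwise.
For rotational equilibrium, F × 6.83 = 4464, so F = 4464 / 6.83 = 654 N.

F ≈ 654 N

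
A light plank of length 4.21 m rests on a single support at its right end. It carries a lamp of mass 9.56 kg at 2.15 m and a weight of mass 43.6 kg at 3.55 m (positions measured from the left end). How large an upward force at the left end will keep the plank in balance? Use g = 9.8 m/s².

F ≈ 113 N

Sum moments about the right end (the unknown pivot reaction has zero arm there).
Lamp: 9.56 × 9.8 = 93.69 N down at 2.15 m → arm 2.06 m, τ = 93.69 × 2.06 = 193 N·m counterclockwise.
Weight: 43.6 × 9.8 = 427.3 N down at 3.55 m → arm 0.66 m, τ = 427.3 × 0.66 = 282 N·m counterclockwise.
Net moment of the loads = 475 N·m counterclockwise.
The upward force F acts at the left end, arm 4.21 m, giving F × 4.21 clockwise.
Στ = 0 ⇒ F × 4.21 = 475 ⇒ F = 475 / 4.21 = 113 N.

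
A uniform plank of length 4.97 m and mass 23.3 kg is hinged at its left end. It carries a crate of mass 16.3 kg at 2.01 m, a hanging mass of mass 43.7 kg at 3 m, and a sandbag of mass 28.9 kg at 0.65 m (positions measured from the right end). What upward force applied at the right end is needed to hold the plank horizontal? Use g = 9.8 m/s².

Choose the left end as the axis so the unknown pivot reaction has zero arm there.
Beam weight: 23.3 × 9.8 = 228.3 N down at 2.485 m → arm 2.485 m, τ = 228.3 × 2.485 = 567.3 N·m clockwise.
Crate: 16.3 × 9.8 = 159.7 N down at 2.01 m → arm 2.96 m, τ = 159.7 × 2.96 = 472.7 N·m clockwise.
Hanging mass: 43.7 × 9.8 = 428.3 N down at 3 m → arm 1.97 m, τ = 428.3 × 1.97 = 843.8 N·m clockwise.
Sandbag: 28.9 × 9.8 = 283.2 N down at 0.65 m → arm 4.32 m, τ = 283.2 × 4.32 = 1223 N·m clockwise.
Net moment of the loads = 3107 N·m clockwise.
The upward force F acts at the right end, arm 4.97 m, giving F × 4.97 counterclockwise.
For rotational equilibrium, F × 4.97 = 3107, so F = 3107 / 4.97 = 625 N.

F ≈ 625 N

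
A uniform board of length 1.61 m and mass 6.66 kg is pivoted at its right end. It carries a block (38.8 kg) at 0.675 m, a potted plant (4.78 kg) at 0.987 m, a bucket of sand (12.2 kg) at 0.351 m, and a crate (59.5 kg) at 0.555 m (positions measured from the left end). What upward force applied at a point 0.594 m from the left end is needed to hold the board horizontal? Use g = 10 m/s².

F ≈ 1210 N

Take moments about the right end.
Beam weight: 6.66 × 10 = 66.6 N down at 0.805 m → arm 0.805 m, τ = 66.6 × 0.805 = 53.61 N·m counterclockwise.
Block: 38.8 × 10 = 388 N down at 0.675 m → arm 0.935 m, τ = 388 × 0.935 = 362.8 N·m counterclockwise.
Potted plant: 4.78 × 10 = 47.8 N down at 0.987 m → arm 0.623 m, τ = 47.8 × 0.623 = 29.78 N·m counterclockwise.
Bucket of sand: 12.2 × 10 = 122 N down at 0.351 m → arm 1.259 m, τ = 122 × 1.259 = 153.6 N·m counterclockwise.
Crate: 59.5 × 10 = 595 N down at 0.555 m → arm 1.055 m, τ = 595 × 1.055 = 627.7 N·m counterclockwise.
Net moment of the loads = 1227 N·m counterclockwise.
The upward force F acts at a point 0.594 m from the left end, arm 1.016 m, giving F × 1.016 clockwise.
Balancing moments: F × 1.016 = 1227, giving F = 1227 / 1.016 = 1210 N.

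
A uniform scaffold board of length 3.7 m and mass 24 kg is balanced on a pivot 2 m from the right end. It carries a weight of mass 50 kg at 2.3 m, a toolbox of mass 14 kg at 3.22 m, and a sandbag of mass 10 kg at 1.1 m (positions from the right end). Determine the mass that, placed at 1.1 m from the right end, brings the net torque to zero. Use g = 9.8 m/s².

m ≈ 21.6 kg

Choose the pivot (at 2 m from the right end) as the axis so the support reaction has zero arm there.
Beam weight: 24 × 9.8 = 235.2 N down at 1.85 m → arm 0.15 m, τ = 235.2 × 0.15 = 35.28 N·m clockwise.
Weight: 50 × 9.8 = 490 N down at 2.3 m → arm 0.3 m, τ = 490 × 0.3 = 147 N·m counterclockwise.
Toolbox: 14 × 9.8 = 137.2 N down at 3.22 m → arm 1.22 m, τ = 137.2 × 1.22 = 167.4 N·m counterclockwise.
Sandbag: 10 × 9.8 = 98 N down at 1.1 m → arm 0.9 m, τ = 98 × 0.9 = 88.2 N·m clockwise.
Net moment of known loads = 190.9 N·m counterclockwise.
An unknown mass m at 1.1 m has arm 0.9 m; its moment is m·g·0.9 clockwise.
Balancing moments: m × 9.8 × 0.9 = 190.9, giving m = 190.9 / (9.8 × 0.9) = 21.6 kg.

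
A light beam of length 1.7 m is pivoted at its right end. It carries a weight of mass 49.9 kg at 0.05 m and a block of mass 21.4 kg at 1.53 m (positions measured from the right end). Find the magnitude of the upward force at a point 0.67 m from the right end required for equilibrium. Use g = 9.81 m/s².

Take moments about the right end.
Weight: 49.9 × 9.81 = 489.5 N down at 0.05 m → arm 0.05 m, τ = 489.5 × 0.05 = 24.48 N·m counterclockwise.
Block: 21.4 × 9.81 = 209.9 N down at 1.53 m → arm 1.53 m, τ = 209.9 × 1.53 = 321.1 N·m counterclockwise.
Net moment of the loads = 345.6 N·m counterclockwise.
The upward force F acts at a point 0.67 m from the right end, arm 0.67 m, giving F × 0.67 clockwise.
Στ = 0 ⇒ F × 0.67 = 345.6 ⇒ F = 345.6 / 0.67 = 516 N.

F ≈ 516 N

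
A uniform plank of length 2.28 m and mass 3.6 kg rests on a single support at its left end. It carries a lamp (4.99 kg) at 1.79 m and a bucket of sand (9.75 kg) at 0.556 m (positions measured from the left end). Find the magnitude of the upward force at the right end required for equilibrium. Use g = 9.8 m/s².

Take moments about the left end.
Beam weight: 3.6 × 9.8 = 35.28 N down at 1.14 m → arm 1.14 m, τ = 35.28 × 1.14 = 40.22 N·m clockwise.
Lamp: 4.99 × 9.8 = 48.9 N down at 1.79 m → arm 1.79 m, τ = 48.9 × 1.79 = 87.53 N·m clockwise.
Bucket of sand: 9.75 × 9.8 = 95.55 N down at 0.556 m → arm 0.556 m, τ = 95.55 × 0.556 = 53.13 N·m clockwise.
Net moment of the loads = 180.9 N·m clockwise.
The upward force F acts at the right end, arm 2.28 m, giving F × 2.28 counterclockwise.
For rotational equilibrium, F × 2.28 = 180.9, so F = 180.9 / 2.28 = 79.3 N.

F ≈ 79.3 N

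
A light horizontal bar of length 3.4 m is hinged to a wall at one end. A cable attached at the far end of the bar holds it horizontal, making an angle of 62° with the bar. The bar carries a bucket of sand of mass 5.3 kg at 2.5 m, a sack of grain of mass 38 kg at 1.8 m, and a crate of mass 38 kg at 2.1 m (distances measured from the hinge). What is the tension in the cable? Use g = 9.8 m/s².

T ≈ 527 N

Sum moments about the hinge (the unknown hinge reaction has zero arm there).
Bucket of sand: 5.3 × 9.8 = 51.94 N down at 2.5 m → arm 2.5 m, τ = 51.94 × 2.5 = 129.8 N·m clockwise.
Sack of grain: 38 × 9.8 = 372.4 N down at 1.8 m → arm 1.8 m, τ = 372.4 × 1.8 = 670.3 N·m clockwise.
Crate: 38 × 9.8 = 372.4 N down at 2.1 m → arm 2.1 m, τ = 372.4 × 2.1 = 782 N·m clockwise.
Total clockwise load moment = 1582 N·m.
The cable tension T acts at 3.4 m; only its component perpendicular to the bar, T sinθ, produces torque. sin 62° = 0.8829.
For rotational equilibrium, T × 3.4 × 0.8829 = 1582, so T = 1582 / 3.002 = 527 N.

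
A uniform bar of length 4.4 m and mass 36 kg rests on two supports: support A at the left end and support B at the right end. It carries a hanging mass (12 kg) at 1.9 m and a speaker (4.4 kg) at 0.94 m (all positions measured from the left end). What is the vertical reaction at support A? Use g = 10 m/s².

R_A ≈ 283 N

Taking torques about support B:
Beam weight: 36 × 10 = 360 N down at 2.2 m → arm 2.2 m, τ = 360 × 2.2 = 792 N·m counterclockwise.
Hanging mass: 12 × 10 = 120 N down at 1.9 m → arm 2.5 m, τ = 120 × 2.5 = 300 N·m counterclockwise.
Speaker: 4.4 × 10 = 44 N down at 0.94 m → arm 3.46 m, τ = 44 × 3.46 = 152.2 N·m counterclockwise.
Net load moment about support B = 1244 N·m counterclockwise.
Reaction R at support A is upward at 0 m, arm 4.4 m → moment R × 4.4 clockwise.
Στ = 0 ⇒ R × 4.4 = 1244 ⇒ R = 283 N.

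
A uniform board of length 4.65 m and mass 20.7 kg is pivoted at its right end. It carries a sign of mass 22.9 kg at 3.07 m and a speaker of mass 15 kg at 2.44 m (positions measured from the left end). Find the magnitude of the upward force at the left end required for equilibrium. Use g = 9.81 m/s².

About the right end:
Beam weight: 20.7 × 9.81 = 203.1 N down at 2.325 m → arm 2.325 m, τ = 203.1 × 2.325 = 472.2 N·m counterclockwise.
Sign: 22.9 × 9.81 = 224.6 N down at 3.07 m → arm 1.58 m, τ = 224.6 × 1.58 = 354.9 N·m counterclockwise.
Speaker: 15 × 9.81 = 147.2 N down at 2.44 m → arm 2.21 m, τ = 147.2 × 2.21 = 325.3 N·m counterclockwise.
Net moment of the loads = 1152 N·m counterclockwise.
The upward force F acts at the left end, arm 4.65 m, giving F × 4.65 clockwise.
Setting net torque to zero: F × 4.65 = 1152 → F = 1152 / 4.65 = 248 N.

F ≈ 248 N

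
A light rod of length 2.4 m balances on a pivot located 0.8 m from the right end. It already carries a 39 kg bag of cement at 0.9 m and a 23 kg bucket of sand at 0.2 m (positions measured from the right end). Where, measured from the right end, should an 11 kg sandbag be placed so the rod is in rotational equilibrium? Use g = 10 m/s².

Choose the pivot (at 0.8 m from the right end) as the axis so the support reaction has zero arm there.
Bag of cement: 39 × 10 = 390 N down at 0.9 m → arm 0.1 m, τ = 390 × 0.1 = 39 N·m counterclockwise.
Bucket of sand: 23 × 10 = 230 N down at 0.2 m → arm 0.6 m, τ = 230 × 0.6 = 138 N·m clockwise.
Net moment of existing loads = 99 N·m clockwise.
The sandbag weighs 11 × 10 = 110 N and must supply an equal counterclockwise moment, so its lever arm about the pivot is 99 / 110 = 0.9 m.
That puts it at 0.8 + 0.9 = 1.7 m from the right end.

x ≈ 1.7 m from the right end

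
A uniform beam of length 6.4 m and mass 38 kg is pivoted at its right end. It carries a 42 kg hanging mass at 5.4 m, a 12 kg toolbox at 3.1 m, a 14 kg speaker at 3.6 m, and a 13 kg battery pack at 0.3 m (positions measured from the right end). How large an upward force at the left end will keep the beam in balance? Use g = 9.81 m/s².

Take moments about the right end.
Beam weight: 38 × 9.81 = 372.8 N down at 3.2 m → arm 3.2 m, τ = 372.8 × 3.2 = 1193 N·m counterclockwise.
Hanging mass: 42 × 9.81 = 412 N down at 5.4 m → arm 5.4 m, τ = 412 × 5.4 = 2225 N·m counterclockwise.
Toolbox: 12 × 9.81 = 117.7 N down at 3.1 m → arm 3.1 m, τ = 117.7 × 3.1 = 364.9 N·m counterclockwise.
Speaker: 14 × 9.81 = 137.3 N down at 3.6 m → arm 3.6 m, τ = 137.3 × 3.6 = 494.3 N·m counterclockwise.
Battery pack: 13 × 9.81 = 127.5 N down at 0.3 m → arm 0.3 m, τ = 127.5 × 0.3 = 38.25 N·m counterclockwise.
Net moment of the loads = 4315 N·m counterclockwise.
The upward force F acts at the left end, arm 6.4 m, giving F × 6.4 clockwise.
Στ = 0 ⇒ F × 6.4 = 4315 ⇒ F = 4315 / 6.4 = 674 N.

F ≈ 674 N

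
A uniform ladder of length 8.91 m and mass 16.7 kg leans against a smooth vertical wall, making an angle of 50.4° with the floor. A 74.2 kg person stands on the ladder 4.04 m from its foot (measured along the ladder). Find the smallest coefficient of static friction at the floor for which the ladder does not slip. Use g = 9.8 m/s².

μ_min ≈ 0.382

Sum moments about the foot of the ladder (the floor normal and friction both act there and drop out).
Ladder weight 16.7×9.8 = 163.7 N acts at 4.455 m along the ladder; its horizontal arm is 4.455·cos50.4° = 2.84 m → τ = 464.9 N·m clockwise.
Person: 74.2×9.8 = 727.2 N at 4.04 m → arm 2.575 m → τ = 1873 N·m clockwise.
Wall normal N acts horizontally at the top; its moment arm is the height L sinθ = 8.91·sin50.4° = 6.865 m, counterclockwise.
Balancing moments: N × 6.865 = 2338, giving N = 340.6 N.
ΣFx = 0 ⇒ f = N_wall = 340.6 N. ΣFy = 0 ⇒ N_floor = 890.9 N.
μ_min = f / N_floor = 340.6 / 890.9 = 0.382.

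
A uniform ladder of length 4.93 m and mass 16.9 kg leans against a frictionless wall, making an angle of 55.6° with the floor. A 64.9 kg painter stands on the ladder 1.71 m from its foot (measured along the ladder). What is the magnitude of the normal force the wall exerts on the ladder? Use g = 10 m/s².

Take moments about the foot of the ladder.
Ladder weight 16.9×10 = 169 N acts at 2.465 m along the ladder; its horizontal arm is 2.465·cos55.6° = 1.393 m → τ = 235.4 N·m clockwise.
Painter: 64.9×10 = 649 N at 1.71 m → arm 0.9661 m → τ = 627 N·m clockwise.
Wall normal N acts horizontally at the top; its moment arm is the height L sinθ = 4.93·sin55.6° = 4.068 m, counterclockwise.
Balancing moments: N × 4.068 = 862.4, giving N = 212 N.

N_wall ≈ 212 N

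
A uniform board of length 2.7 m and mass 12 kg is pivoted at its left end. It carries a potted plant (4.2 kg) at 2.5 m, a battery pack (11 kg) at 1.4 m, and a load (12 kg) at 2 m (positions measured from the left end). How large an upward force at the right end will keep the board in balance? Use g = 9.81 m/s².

Taking torques about the left end:
Beam weight: 12 × 9.81 = 117.7 N down at 1.35 m → arm 1.35 m, τ = 117.7 × 1.35 = 158.9 N·m clockwise.
Potted plant: 4.2 × 9.81 = 41.2 N down at 2.5 m → arm 2.5 m, τ = 41.2 × 2.5 = 103 N·m clockwise.
Battery pack: 11 × 9.81 = 107.9 N down at 1.4 m → arm 1.4 m, τ = 107.9 × 1.4 = 151.1 N·m clockwise.
Load: 12 × 9.81 = 117.7 N down at 2 m → arm 2 m, τ = 117.7 × 2 = 235.4 N·m clockwise.
Net moment of the loads = 648.4 N·m clockwise.
The upward force F acts at the right end, arm 2.7 m, giving F × 2.7 counterclockwise.
Balancing moments: F × 2.7 = 648.4, giving F = 648.4 / 2.7 = 240 N.

F ≈ 240 N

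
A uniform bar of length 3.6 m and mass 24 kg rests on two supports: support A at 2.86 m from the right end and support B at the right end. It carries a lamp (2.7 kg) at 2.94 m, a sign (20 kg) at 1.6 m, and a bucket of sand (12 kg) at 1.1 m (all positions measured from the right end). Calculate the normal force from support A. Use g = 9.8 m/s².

R_A ≈ 330 N

Taking torques about support B:
Beam weight: 24 × 9.8 = 235.2 N down at 1.8 m → arm 1.8 m, τ = 235.2 × 1.8 = 423.4 N·m counterclockwise.
Lamp: 2.7 × 9.8 = 26.46 N down at 2.94 m → arm 2.94 m, τ = 26.46 × 2.94 = 77.79 N·m counterclockwise.
Sign: 20 × 9.8 = 196 N down at 1.6 m → arm 1.6 m, τ = 196 × 1.6 = 313.6 N·m counterclockwise.
Bucket of sand: 12 × 9.8 = 117.6 N down at 1.1 m → arm 1.1 m, τ = 117.6 × 1.1 = 129.4 N·m counterclockwise.
Net load moment about support B = 944.2 N·m counterclockwise.
Reaction R at support A is upward at 2.86 m, arm 2.86 m → moment R × 2.86 clockwise.
Balancing moments: R × 2.86 = 944.2, giving R = 330 N.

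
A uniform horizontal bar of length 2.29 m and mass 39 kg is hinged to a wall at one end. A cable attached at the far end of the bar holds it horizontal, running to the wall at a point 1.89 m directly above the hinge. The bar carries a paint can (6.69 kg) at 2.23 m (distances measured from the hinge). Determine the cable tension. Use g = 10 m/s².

T ≈ 409 N

Taking torques about the hinge:
Beam weight: 39 × 10 = 390 N down at 1.145 m → arm 1.145 m, τ = 390 × 1.145 = 446.6 N·m clockwise.
Paint can: 6.69 × 10 = 66.9 N down at 2.23 m → arm 2.23 m, τ = 66.9 × 2.23 = 149.2 N·m clockwise.
Total clockwise load moment = 595.8 N·m.
The cable tension T acts at 2.29 m; only its component perpendicular to the bar, T sinθ, produces torque. sinθ = h/√(h²+d²) = 1.89/√(1.89²+2.29²) = 0.6365.
Στ = 0 ⇒ T × 2.29 × 0.6365 = 595.8 ⇒ T = 595.8 / 1.458 = 409 N.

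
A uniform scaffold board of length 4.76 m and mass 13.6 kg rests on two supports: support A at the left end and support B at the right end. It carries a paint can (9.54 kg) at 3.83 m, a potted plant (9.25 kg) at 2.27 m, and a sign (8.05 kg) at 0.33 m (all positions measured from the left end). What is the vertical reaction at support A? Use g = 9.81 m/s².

Sum moments about support B (its reaction then has zero moment arm).
Beam weight: 13.6 × 9.81 = 133.4 N down at 2.38 m → arm 2.38 m, τ = 133.4 × 2.38 = 317.5 N·m counterclockwise.
Paint can: 9.54 × 9.81 = 93.59 N down at 3.83 m → arm 0.93 m, τ = 93.59 × 0.93 = 87.04 N·m counterclockwise.
Potted plant: 9.25 × 9.81 = 90.74 N down at 2.27 m → arm 2.49 m, τ = 90.74 × 2.49 = 225.9 N·m counterclockwise.
Sign: 8.05 × 9.81 = 78.97 N down at 0.33 m → arm 4.43 m, τ = 78.97 × 4.43 = 349.8 N·m counterclockwise.
Net load moment about support B = 980.2 N·m counterclockwise.
Reaction R at support A is upward at 0 m, arm 4.76 m → moment R × 4.76 clockwise.
Balancing moments: R × 4.76 = 980.2, giving R = 206 N.

R_A ≈ 206 N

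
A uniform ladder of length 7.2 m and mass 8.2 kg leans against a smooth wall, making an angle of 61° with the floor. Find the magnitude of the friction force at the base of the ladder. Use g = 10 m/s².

Taking torques about the foot of the ladder:
Ladder weight 8.2×10 = 82 N acts at 3.6 m along the ladder; its horizontal arm is 3.6·cos61° = 1.745 m → τ = 143.1 N·m clockwise.
Wall normal N acts horizontally at the top; its moment arm is the height L sinθ = 7.2·sin61° = 6.297 m, counterclockwise.
For rotational equilibrium, N × 6.297 = 143.1, so N = 22.7 N.
ΣFx = 0: friction at the foot balances the wall's push, so f = N_wall = 22.7 N.

f ≈ 22.7 N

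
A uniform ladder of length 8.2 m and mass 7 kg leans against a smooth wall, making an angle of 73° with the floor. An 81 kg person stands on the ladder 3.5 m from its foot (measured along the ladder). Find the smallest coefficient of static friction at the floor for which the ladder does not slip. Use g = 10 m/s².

Taking torques about the foot of the ladder:
Ladder weight 7×10 = 70 N acts at 4.1 m along the ladder; its horizontal arm is 4.1·cos73° = 1.199 m → τ = 83.93 N·m clockwise.
Person: 81×10 = 810 N at 3.5 m → arm 1.023 m → τ = 828.6 N·m clockwise.
Wall normal N acts horizontally at the top; its moment arm is the height L sinθ = 8.2·sin73° = 7.842 m, counterclockwise.
Balancing moments: N × 7.842 = 912.5, giving N = 116.4 N.
ΣFx = 0 ⇒ f = N_wall = 116.4 N. ΣFy = 0 ⇒ N_floor = 880 N.
μ_min = f / N_floor = 116.4 / 880 = 0.132.

μ_min ≈ 0.132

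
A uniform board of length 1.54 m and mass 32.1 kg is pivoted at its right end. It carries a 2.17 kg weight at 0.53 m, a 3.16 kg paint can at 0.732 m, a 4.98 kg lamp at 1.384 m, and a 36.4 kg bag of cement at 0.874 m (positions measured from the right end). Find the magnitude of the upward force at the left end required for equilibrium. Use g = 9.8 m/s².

Taking torques about the right end:
Beam weight: 32.1 × 9.8 = 314.6 N down at 0.77 m → arm 0.77 m, τ = 314.6 × 0.77 = 242.2 N·m counterclockwise.
Weight: 2.17 × 9.8 = 21.27 N down at 0.53 m → arm 0.53 m, τ = 21.27 × 0.53 = 11.27 N·m counterclockwise.
Paint can: 3.16 × 9.8 = 30.97 N down at 0.732 m → arm 0.732 m, τ = 30.97 × 0.732 = 22.67 N·m counterclockwise.
Lamp: 4.98 × 9.8 = 48.8 N down at 1.384 m → arm 1.384 m, τ = 48.8 × 1.384 = 67.54 N·m counterclockwise.
Bag of cement: 36.4 × 9.8 = 356.7 N down at 0.874 m → arm 0.874 m, τ = 356.7 × 0.874 = 311.8 N·m counterclockwise.
Net moment of the loads = 655.5 N·m counterclockwise.
The upward force F acts at the left end, arm 1.54 m, giving F × 1.54 clockwise.
For rotational equilibrium, F × 1.54 = 655.5, so F = 655.5 / 1.54 = 426 N.

F ≈ 426 N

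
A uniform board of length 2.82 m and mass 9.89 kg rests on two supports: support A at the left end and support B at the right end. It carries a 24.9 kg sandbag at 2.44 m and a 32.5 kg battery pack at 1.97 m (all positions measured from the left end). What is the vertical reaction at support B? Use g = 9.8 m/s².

R_B ≈ 482 N

About support A:
Beam weight: 9.89 × 9.8 = 96.92 N down at 1.41 m → arm 1.41 m, τ = 96.92 × 1.41 = 136.7 N·m clockwise.
Sandbag: 24.9 × 9.8 = 244 N down at 2.44 m → arm 2.44 m, τ = 244 × 2.44 = 595.4 N·m clockwise.
Battery pack: 32.5 × 9.8 = 318.5 N down at 1.97 m → arm 1.97 m, τ = 318.5 × 1.97 = 627.4 N·m clockwise.
Net load moment about support A = 1360 N·m clockwise.
Reaction R at support B is upward at 2.82 m, arm 2.82 m → moment R × 2.82 counterclockwise.
Στ = 0 ⇒ R × 2.82 = 1360 ⇒ R = 482 N.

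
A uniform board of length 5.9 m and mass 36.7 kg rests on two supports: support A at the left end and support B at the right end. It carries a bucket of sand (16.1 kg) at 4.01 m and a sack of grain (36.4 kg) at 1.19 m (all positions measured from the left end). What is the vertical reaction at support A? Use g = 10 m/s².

Taking torques about support B:
Beam weight: 36.7 × 10 = 367 N down at 2.95 m → arm 2.95 m, τ = 367 × 2.95 = 1083 N·m counterclockwise.
Bucket of sand: 16.1 × 10 = 161 N down at 4.01 m → arm 1.89 m, τ = 161 × 1.89 = 304.3 N·m counterclockwise.
Sack of grain: 36.4 × 10 = 364 N down at 1.19 m → arm 4.71 m, τ = 364 × 4.71 = 1714 N·m counterclockwise.
Net load moment about support B = 3101 N·m counterclockwise.
Reaction R at support A is upward at 0 m, arm 5.9 m → moment R × 5.9 clockwise.
Balancing moments: R × 5.9 = 3101, giving R = 526 N.

R_A ≈ 526 N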